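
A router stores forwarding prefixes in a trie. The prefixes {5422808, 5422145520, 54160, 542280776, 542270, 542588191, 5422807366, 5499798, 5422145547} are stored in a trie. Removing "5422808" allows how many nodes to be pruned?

1

After clearing the end-marker at "5422808", prune upward until reaching a node still needed by another word.
The suffix "8" (1 node) is used only by "5422808"; the node for "542280" still has the child "7", so pruning stops there.
Nodes removed: 1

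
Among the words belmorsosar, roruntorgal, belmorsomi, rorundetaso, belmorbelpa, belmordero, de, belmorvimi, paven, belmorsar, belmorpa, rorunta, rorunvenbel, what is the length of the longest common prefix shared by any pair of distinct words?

Look for the deepest trie node that still has at least two words in its subtree.
"belmorsomi" and "belmorsosar" agree on "belmorso" (8 characters) before diverging; nothing deeper is shared.
Longest shared-prefix length: 8

8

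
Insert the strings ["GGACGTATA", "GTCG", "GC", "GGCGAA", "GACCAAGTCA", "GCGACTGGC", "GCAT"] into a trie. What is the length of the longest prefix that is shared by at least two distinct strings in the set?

2

Equivalently: take the maximum, over all pairs, of their longest common prefix length.
"GC" and "GCAT" agree on "GC" (2 characters) before diverging; nothing deeper is shared.
Longest shared-prefix length: 2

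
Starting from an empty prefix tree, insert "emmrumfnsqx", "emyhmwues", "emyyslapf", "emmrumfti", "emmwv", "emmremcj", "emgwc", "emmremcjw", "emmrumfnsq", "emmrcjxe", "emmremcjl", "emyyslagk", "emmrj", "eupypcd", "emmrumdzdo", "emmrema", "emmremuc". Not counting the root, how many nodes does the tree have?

57

Insert word by word; a character creates a node only if that edge doesn't already exist:
  "emmrumfnsqx" → 11 new (e, m, m, r, u, m, f, n, s, q, x)
  "emyhmwues" → prefix "em" already present; 7 new (y, h, m, w, u, e, s)
  "emyyslapf" → prefix "emy" already present; 6 new (y, s, l, a, p, f)
  "emmrumfti" → prefix "emmrumf" already present; 2 new (t, i)
  "emmwv" → prefix "emm" already present; 2 new (w, v)
  "emmremcj" → prefix "emmr" already present; 4 new (e, m, c, j)
  "emgwc" → prefix "em" already present; 3 new (g, w, c)
  "emmremcjw" → prefix "emmremcj" already present; 1 new (w)
  "emmrumfnsq" → prefix "emmrumfnsq" already present; 0 new (none)
  "emmrcjxe" → prefix "emmr" already present; 4 new (c, j, x, e)
  "emmremcjl" → prefix "emmremcj" already present; 1 new (l)
  "emyyslagk" → prefix "emyysla" already present; 2 new (g, k)
  "emmrj" → prefix "emmr" already present; 1 new (j)
  "eupypcd" → prefix "e" already present; 6 new (u, p, y, p, c, d)
  "emmrumdzdo" → prefix "emmrum" already present; 4 new (d, z, d, o)
  "emmrema" → prefix "emmrem" already present; 1 new (a)
  "emmremuc" → prefix "emmrem" already present; 2 new (u, c)
Total nodes = 11 + 7 + 6 + 2 + 2 + 4 + 3 + 1 + 0 + 4 + 1 + 2 + 1 + 6 + 4 + 1 + 2 = 57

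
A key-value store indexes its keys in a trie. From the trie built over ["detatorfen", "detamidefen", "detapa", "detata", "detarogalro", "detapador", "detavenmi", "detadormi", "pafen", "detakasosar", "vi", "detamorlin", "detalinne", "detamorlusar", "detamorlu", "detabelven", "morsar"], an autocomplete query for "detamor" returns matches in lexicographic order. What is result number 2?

detamorlu

Words with prefix "detamor", in lexicographic order: "detamorlin", "detamorlu", "detamorlusar"
Position 2: detamorlu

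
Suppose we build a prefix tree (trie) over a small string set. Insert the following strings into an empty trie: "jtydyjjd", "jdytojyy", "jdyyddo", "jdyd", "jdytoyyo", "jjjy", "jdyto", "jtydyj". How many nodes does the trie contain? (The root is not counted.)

For each word, the new-node count is its length minus the longest prefix already in the trie:
  "jtydyjjd" → 8 new (j, t, y, d, y, j, j, d)
  "jdytojyy" → prefix "j" already present; 7 new (d, y, t, o, j, y, y)
  "jdyyddo" → prefix "jdy" already present; 4 new (y, d, d, o)
  "jdyd" → prefix "jdy" already present; 1 new (d)
  "jdytoyyo" → prefix "jdyto" already present; 3 new (y, y, o)
  "jjjy" → prefix "j" already present; 3 new (j, j, y)
  "jdyto" → prefix "jdyto" already present; 0 new (none)
  "jtydyj" → prefix "jtydyj" already present; 0 new (none)
Total nodes = 8 + 7 + 4 + 1 + 3 + 3 + 0 + 0 = 26

26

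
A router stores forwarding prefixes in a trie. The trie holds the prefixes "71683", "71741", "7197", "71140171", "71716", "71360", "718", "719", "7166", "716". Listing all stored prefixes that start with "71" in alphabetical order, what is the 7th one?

71741

DFS of the "71" subtree visits, in order: "71140171", "71360", "716", "7166", "71683", "71716", "71741", "718", "719", "7197"
Position 7: 71741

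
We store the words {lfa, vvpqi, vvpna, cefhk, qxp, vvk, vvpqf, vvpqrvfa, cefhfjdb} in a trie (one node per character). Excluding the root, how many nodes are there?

28

Insert word by word; a character creates a node only if that edge doesn't already exist:
  "lfa" → 3 new (l, f, a)
  "vvpqi" → 5 new (v, v, p, q, i)
  "vvpna" → prefix "vvp" already present; 2 new (n, a)
  "cefhk" → 5 new (c, e, f, h, k)
  "qxp" → 3 new (q, x, p)
  "vvk" → prefix "vv" already present; 1 new (k)
  "vvpqf" → prefix "vvpq" already present; 1 new (f)
  "vvpqrvfa" → prefix "vvpq" already present; 4 new (r, v, f, a)
  "cefhfjdb" → prefix "cefh" already present; 4 new (f, j, d, b)
Total nodes = 3 + 5 + 2 + 5 + 3 + 1 + 1 + 4 + 4 = 28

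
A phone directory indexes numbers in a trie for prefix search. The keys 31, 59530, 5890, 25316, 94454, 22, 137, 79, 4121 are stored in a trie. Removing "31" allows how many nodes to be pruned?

After clearing the end-marker at "31", prune upward until reaching a node still needed by another word.
No other word shares any prefix with "31", so all 2 of its nodes go.
Nodes removed: 2

2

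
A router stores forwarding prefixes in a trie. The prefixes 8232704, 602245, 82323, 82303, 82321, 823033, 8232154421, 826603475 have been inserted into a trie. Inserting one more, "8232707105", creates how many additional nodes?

4

"823270" is already a path in the trie; the remaining "7105" must be added.
New nodes needed: |"8232707105"| − 6 = 10 − 6 = 4.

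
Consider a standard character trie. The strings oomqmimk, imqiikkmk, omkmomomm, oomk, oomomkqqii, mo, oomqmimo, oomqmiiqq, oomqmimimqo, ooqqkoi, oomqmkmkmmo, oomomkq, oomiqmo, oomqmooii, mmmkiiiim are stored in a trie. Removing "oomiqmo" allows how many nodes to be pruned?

4

A node on "oomiqmo"'s path can go only if nothing else ends at it or branches off below it.
The suffix "iqmo" (4 nodes) is used only by "oomiqmo"; the node for "oom" still has the child "q", so pruning stops there.
Nodes removed: 4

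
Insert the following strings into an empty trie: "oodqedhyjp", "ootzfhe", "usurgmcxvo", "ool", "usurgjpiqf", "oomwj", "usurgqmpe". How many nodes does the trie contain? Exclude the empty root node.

38

Count nodes per top-level branch (shared prefixes stored once):
  'o'-branch (oodqedhyjp, ool, oomwj, ootzfhe): 19 nodes
  'u'-branch (usurgjpiqf, usurgmcxvo, usurgqmpe): 19 nodes
Sum: 38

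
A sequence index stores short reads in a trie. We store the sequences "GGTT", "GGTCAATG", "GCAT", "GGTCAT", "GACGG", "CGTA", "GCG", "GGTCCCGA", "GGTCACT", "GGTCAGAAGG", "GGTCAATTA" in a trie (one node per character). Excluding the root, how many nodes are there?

Trie structure (* marks end of a word):
(root)
├─ C
│  └─ G
│     └─ T
│        └─ A *
└─ G
   ├─ A
   │  └─ C
   │     └─ G
   │        └─ G *
   ├─ C
   │  ├─ A
   │  │  └─ T *
   │  └─ G *
   └─ G
      └─ T
         ├─ C
         │  ├─ A
         │  │  ├─ A
         │  │  │  └─ T
         │  │  │     ├─ G *
         │  │  │     └─ T
         │  │  │        └─ A *
         │  │  ├─ C
         │  │  │  └─ T *
         │  │  ├─ G
         │  │  │  └─ A
         │  │  │     └─ A
         │  │  │        └─ G
         │  │  │           └─ G *
         │  │  └─ T *
         │  └─ C
         │     └─ C
         │        └─ G
         │           └─ A *
         └─ T *
Counting every labelled node above: 35.

35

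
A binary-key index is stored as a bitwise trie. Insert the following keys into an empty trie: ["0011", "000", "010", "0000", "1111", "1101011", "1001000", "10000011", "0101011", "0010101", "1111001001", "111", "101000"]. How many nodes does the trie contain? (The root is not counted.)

46

Insert word by word; a character creates a node only if that edge doesn't already exist:
  "0011" → 4 new (0, 0, 1, 1)
  "000" → prefix "00" already present; 1 new (0)
  "010" → prefix "0" already present; 2 new (1, 0)
  "0000" → prefix "000" already present; 1 new (0)
  "1111" → 4 new (1, 1, 1, 1)
  "1101011" → prefix "11" already present; 5 new (0, 1, 0, 1, 1)
  "1001000" → prefix "1" already present; 6 new (0, 0, 1, 0, 0, 0)
  "10000011" → prefix "100" already present; 5 new (0, 0, 0, 1, 1)
  "0101011" → prefix "010" already present; 4 new (1, 0, 1, 1)
  "0010101" → prefix "001" already present; 4 new (0, 1, 0, 1)
  "1111001001" → prefix "1111" already present; 6 new (0, 0, 1, 0, 0, 1)
  "111" → prefix "111" already present; 0 new (none)
  "101000" → prefix "10" already present; 4 new (1, 0, 0, 0)
Total nodes = 4 + 1 + 2 + 1 + 4 + 5 + 6 + 5 + 4 + 4 + 6 + 0 + 4 = 46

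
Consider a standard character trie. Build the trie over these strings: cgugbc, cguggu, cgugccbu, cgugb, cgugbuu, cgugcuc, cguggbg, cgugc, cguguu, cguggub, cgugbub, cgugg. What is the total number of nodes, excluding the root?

Count nodes per top-level branch (shared prefixes stored once):
  'c'-branch (cgugb, cgugbc, cgugbub, cgugbuu, cgugc, cgugccbu, cgugcuc, cgugg, cguggbg, cguggu, cguggub, cguguu): 22 nodes
Sum: 22

22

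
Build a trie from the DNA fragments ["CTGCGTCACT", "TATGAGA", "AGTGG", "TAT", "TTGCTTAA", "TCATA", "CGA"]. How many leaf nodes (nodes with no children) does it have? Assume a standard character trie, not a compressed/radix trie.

Leaves are exactly the stored words that no other stored word extends.
Those words: "AGTGG", "CGA", "CTGCGTCACT", "TATGAGA", "TCATA", "TTGCTTAA"
Leaf count: 6

6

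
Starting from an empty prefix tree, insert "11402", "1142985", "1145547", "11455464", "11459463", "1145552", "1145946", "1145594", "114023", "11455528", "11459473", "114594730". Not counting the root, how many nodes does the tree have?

Trace insertions, counting only characters that open a new branch:
  "11402" → 5 new (1, 1, 4, 0, 2)
  "1142985" → prefix "114" already present; 4 new (2, 9, 8, 5)
  "1145547" → prefix "114" already present; 4 new (5, 5, 4, 7)
  "11455464" → prefix "114554" already present; 2 new (6, 4)
  "11459463" → prefix "1145" already present; 4 new (9, 4, 6, 3)
  "1145552" → prefix "11455" already present; 2 new (5, 2)
  "1145946" → prefix "1145946" already present; 0 new (none)
  "1145594" → prefix "11455" already present; 2 new (9, 4)
  "114023" → prefix "11402" already present; 1 new (3)
  "11455528" → prefix "1145552" already present; 1 new (8)
  "11459473" → prefix "114594" already present; 2 new (7, 3)
  "114594730" → prefix "11459473" already present; 1 new (0)
Total nodes = 5 + 4 + 4 + 2 + 4 + 2 + 0 + 2 + 1 + 1 + 2 + 1 = 28

28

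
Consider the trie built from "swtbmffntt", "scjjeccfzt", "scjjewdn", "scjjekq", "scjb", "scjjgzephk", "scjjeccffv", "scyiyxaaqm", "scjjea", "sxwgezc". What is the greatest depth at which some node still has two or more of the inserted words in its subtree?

Equivalently: take the maximum, over all pairs, of their longest common prefix length.
"scjjeccffv" and "scjjeccfzt" agree on "scjjeccf" (8 characters) before diverging; nothing deeper is shared.
Longest shared-prefix length: 8

8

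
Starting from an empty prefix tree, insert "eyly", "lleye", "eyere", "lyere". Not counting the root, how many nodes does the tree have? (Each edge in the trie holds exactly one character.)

16

Trace insertions, counting only characters that open a new branch:
  "eyly" → 4 new (e, y, l, y)
  "lleye" → 5 new (l, l, e, y, e)
  "eyere" → prefix "ey" already present; 3 new (e, r, e)
  "lyere" → prefix "l" already present; 4 new (y, e, r, e)
Total nodes = 4 + 5 + 3 + 4 = 16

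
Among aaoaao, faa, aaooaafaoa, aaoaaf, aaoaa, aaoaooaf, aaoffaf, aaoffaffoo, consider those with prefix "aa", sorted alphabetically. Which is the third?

aaoaao

Words with prefix "aa", in lexicographic order: "aaoaa", "aaoaaf", "aaoaao", "aaoaooaf", "aaoffaf", "aaoffaffoo", "aaooaafaoa"
The 3rd is aaoaao.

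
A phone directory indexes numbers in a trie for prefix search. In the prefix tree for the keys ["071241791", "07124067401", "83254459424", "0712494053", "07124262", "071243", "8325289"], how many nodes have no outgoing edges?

A leaf is a node with no children — equivalently, the end of a word that is not a proper prefix of any other stored word.
Those words: "07124067401", "071241791", "07124262", "071243", "0712494053", "8325289", "83254459424"
Leaf count: 7

7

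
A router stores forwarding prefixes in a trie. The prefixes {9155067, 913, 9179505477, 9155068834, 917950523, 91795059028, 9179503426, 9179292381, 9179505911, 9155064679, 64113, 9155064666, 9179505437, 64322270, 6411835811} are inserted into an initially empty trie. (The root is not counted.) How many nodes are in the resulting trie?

Insert word by word; a character creates a node only if that edge doesn't already exist:
  "9155067" → 7 new (9, 1, 5, 5, 0, 6, 7)
  "913" → prefix "91" already present; 1 new (3)
  "9179505477" → prefix "91" already present; 8 new (7, 9, 5, 0, 5, 4, 7, 7)
  "9155068834" → prefix "915506" already present; 4 new (8, 8, 3, 4)
  "917950523" → prefix "9179505" already present; 2 new (2, 3)
  "91795059028" → prefix "9179505" already present; 4 new (9, 0, 2, 8)
  "9179503426" → prefix "917950" already present; 4 new (3, 4, 2, 6)
  "9179292381" → prefix "9179" already present; 6 new (2, 9, 2, 3, 8, 1)
  "9179505911" → prefix "91795059" already present; 2 new (1, 1)
  "9155064679" → prefix "915506" already present; 4 new (4, 6, 7, 9)
  "64113" → 5 new (6, 4, 1, 1, 3)
  "9155064666" → prefix "91550646" already present; 2 new (6, 6)
  "9179505437" → prefix "91795054" already present; 2 new (3, 7)
  "64322270" → prefix "64" already present; 6 new (3, 2, 2, 2, 7, 0)
  "6411835811" → prefix "6411" already present; 6 new (8, 3, 5, 8, 1, 1)
Total nodes = 7 + 1 + 8 + 4 + 2 + 4 + 4 + 6 + 2 + 4 + 5 + 2 + 2 + 6 + 6 = 63

63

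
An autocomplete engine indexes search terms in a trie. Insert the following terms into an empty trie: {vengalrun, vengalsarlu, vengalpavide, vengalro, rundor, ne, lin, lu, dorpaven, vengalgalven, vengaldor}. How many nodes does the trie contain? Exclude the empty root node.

50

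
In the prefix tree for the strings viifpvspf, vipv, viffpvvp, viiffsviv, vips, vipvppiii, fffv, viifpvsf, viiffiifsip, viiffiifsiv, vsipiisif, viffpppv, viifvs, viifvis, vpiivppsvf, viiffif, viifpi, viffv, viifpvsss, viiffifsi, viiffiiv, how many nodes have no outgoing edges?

Leaves are exactly the stored words that no other stored word extends.
Those words: "fffv", "viffpppv", "viffpvvp", "viffv", "viiffifsi", "viiffiifsip", "viiffiifsiv", "viiffiiv", "viiffsviv", "viifpi", "viifpvsf", "viifpvspf", "viifpvsss", "viifvis", "viifvs", "vips", "vipvppiii", "vpiivppsvf", "vsipiisif"
Leaf count: 19

19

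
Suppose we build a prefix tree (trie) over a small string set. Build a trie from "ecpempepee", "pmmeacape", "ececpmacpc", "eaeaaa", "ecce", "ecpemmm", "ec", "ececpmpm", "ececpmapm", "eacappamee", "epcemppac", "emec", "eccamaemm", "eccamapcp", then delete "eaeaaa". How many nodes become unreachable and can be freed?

4

After clearing the end-marker at "eaeaaa", prune upward until reaching a node still needed by another word.
The suffix "eaaa" (4 nodes) is used only by "eaeaaa"; the node for "ea" still has the child "c", so pruning stops there.
Nodes removed: 4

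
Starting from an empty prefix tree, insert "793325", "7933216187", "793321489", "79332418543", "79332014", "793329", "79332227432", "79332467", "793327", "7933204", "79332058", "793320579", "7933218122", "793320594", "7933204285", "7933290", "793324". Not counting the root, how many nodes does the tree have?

48

Insert word by word; a character creates a node only if that edge doesn't already exist:
  "793325" → 6 new (7, 9, 3, 3, 2, 5)
  "7933216187" → prefix "79332" already present; 5 new (1, 6, 1, 8, 7)
  "793321489" → prefix "793321" already present; 3 new (4, 8, 9)
  "79332418543" → prefix "79332" already present; 6 new (4, 1, 8, 5, 4, 3)
  "79332014" → prefix "79332" already present; 3 new (0, 1, 4)
  "793329" → prefix "79332" already present; 1 new (9)
  "79332227432" → prefix "79332" already present; 6 new (2, 2, 7, 4, 3, 2)
  "79332467" → prefix "793324" already present; 2 new (6, 7)
  "793327" → prefix "79332" already present; 1 new (7)
  "7933204" → prefix "793320" already present; 1 new (4)
  "79332058" → prefix "793320" already present; 2 new (5, 8)
  "793320579" → prefix "7933205" already present; 2 new (7, 9)
  "7933218122" → prefix "793321" already present; 4 new (8, 1, 2, 2)
  "793320594" → prefix "7933205" already present; 2 new (9, 4)
  "7933204285" → prefix "7933204" already present; 3 new (2, 8, 5)
  "7933290" → prefix "793329" already present; 1 new (0)
  "793324" → prefix "793324" already present; 0 new (none)
Total nodes = 6 + 5 + 3 + 6 + 3 + 1 + 6 + 2 + 1 + 1 + 2 + 2 + 4 + 2 + 3 + 1 + 0 = 48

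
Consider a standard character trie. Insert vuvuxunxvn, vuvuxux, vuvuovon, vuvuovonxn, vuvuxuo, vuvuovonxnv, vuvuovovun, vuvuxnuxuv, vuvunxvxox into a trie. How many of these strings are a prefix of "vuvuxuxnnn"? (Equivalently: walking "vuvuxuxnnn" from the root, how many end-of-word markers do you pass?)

1

Check each prefix of "vuvuxuxnnn" against the stored set — each match is an end-marker on the path.
Prefixes of the query that are stored words: "vuvuxux"
Count: 1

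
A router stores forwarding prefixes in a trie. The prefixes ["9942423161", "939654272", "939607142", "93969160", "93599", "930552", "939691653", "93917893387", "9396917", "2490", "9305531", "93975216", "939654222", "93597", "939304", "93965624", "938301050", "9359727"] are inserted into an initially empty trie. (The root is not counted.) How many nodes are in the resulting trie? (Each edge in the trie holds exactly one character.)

For each word, the new-node count is its length minus the longest prefix already in the trie:
  "9942423161" → 10 new (9, 9, 4, 2, 4, 2, 3, 1, 6, 1)
  "939654272" → prefix "9" already present; 8 new (3, 9, 6, 5, 4, 2, 7, 2)
  "939607142" → prefix "9396" already present; 5 new (0, 7, 1, 4, 2)
  "93969160" → prefix "9396" already present; 4 new (9, 1, 6, 0)
  "93599" → prefix "93" already present; 3 new (5, 9, 9)
  "930552" → prefix "93" already present; 4 new (0, 5, 5, 2)
  "939691653" → prefix "9396916" already present; 2 new (5, 3)
  "93917893387" → prefix "939" already present; 8 new (1, 7, 8, 9, 3, 3, 8, 7)
  "9396917" → prefix "939691" already present; 1 new (7)
  "2490" → 4 new (2, 4, 9, 0)
  "9305531" → prefix "93055" already present; 2 new (3, 1)
  "93975216" → prefix "939" already present; 5 new (7, 5, 2, 1, 6)
  "939654222" → prefix "9396542" already present; 2 new (2, 2)
  "93597" → prefix "9359" already present; 1 new (7)
  "939304" → prefix "939" already present; 3 new (3, 0, 4)
  "93965624" → prefix "93965" already present; 3 new (6, 2, 4)
  "938301050" → prefix "93" already present; 7 new (8, 3, 0, 1, 0, 5, 0)
  "9359727" → prefix "93597" already present; 2 new (2, 7)
Total nodes = 10 + 8 + 5 + 4 + 3 + 4 + 2 + 8 + 1 + 4 + 2 + 5 + 2 + 1 + 3 + 3 + 7 + 2 = 74

74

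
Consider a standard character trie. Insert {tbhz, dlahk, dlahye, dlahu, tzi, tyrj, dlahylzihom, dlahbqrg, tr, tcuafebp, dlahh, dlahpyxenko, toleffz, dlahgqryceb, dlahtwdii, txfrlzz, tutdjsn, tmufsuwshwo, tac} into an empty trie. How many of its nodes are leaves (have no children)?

19

A leaf is a node with no children — equivalently, the end of a word that is not a proper prefix of any other stored word.
Those words: "dlahbqrg", "dlahgqryceb", "dlahh", "dlahk", "dlahpyxenko", "dlahtwdii", "dlahu", "dlahye", "dlahylzihom", "tac", "tbhz", "tcuafebp", "tmufsuwshwo", "toleffz", "tr", "tutdjsn", "txfrlzz", "tyrj", "tzi"
Leaf count: 19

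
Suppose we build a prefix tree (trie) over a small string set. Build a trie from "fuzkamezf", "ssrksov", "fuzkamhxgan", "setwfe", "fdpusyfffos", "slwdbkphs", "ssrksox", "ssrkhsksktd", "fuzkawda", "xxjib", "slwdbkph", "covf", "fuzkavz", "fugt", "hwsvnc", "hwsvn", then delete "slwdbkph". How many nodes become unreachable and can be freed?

A node on "slwdbkph"'s path can go only if nothing else ends at it or branches off below it.
Every node on "slwdbkph" is still needed (e.g. by "slwdbkphs"), so nothing is freed.
Nodes removed: 0

0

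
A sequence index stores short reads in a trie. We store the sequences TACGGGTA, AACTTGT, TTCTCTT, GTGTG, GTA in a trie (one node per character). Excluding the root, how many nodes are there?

Count nodes per top-level branch (shared prefixes stored once):
  'A'-branch (AACTTGT): 7 nodes
  'G'-branch (GTA, GTGTG): 6 nodes
  'T'-branch (TACGGGTA, TTCTCTT): 14 nodes
Sum: 27

27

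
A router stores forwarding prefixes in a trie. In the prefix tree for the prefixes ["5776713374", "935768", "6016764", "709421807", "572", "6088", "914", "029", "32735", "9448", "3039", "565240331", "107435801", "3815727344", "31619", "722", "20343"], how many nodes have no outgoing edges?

17

A leaf is a node with no children — equivalently, the end of a word that is not a proper prefix of any other stored word.
Those words: "029", "107435801", "20343", "3039", "31619", "32735", "3815727344", "565240331", "572", "5776713374", "6016764", "6088", "709421807", "722", "914", "935768", "9448"
Leaf count: 17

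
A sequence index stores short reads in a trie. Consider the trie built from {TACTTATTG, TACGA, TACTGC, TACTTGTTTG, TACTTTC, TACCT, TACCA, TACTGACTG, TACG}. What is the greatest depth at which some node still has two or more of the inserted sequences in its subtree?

The deepest shared node is where two words last agree before diverging.
"TACTGACTG" and "TACTGC" agree on "TACTG" (5 characters) before diverging; nothing deeper is shared.
Longest shared-prefix length: 5

5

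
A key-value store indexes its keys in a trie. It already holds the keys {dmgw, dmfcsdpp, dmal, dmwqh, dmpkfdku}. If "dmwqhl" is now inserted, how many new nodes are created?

Walking "dmwqhl" from the root, the first 5 characters ("dmwqh") follow existing edges; "l" is the first miss.
So 6 − 5 = 1 new nodes.

1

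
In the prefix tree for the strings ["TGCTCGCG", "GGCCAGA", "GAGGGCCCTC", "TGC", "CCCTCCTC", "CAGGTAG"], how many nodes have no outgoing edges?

5

Leaves are exactly the stored words that no other stored word extends.
Those words: "CAGGTAG", "CCCTCCTC", "GAGGGCCCTC", "GGCCAGA", "TGCTCGCG"
Leaf count: 5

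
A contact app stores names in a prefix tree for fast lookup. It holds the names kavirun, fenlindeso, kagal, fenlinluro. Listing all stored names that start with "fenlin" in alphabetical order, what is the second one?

fenlinluro

Filter for "fenlin…" and sort: "fenlindeso", "fenlinluro"
Position 2: fenlinluro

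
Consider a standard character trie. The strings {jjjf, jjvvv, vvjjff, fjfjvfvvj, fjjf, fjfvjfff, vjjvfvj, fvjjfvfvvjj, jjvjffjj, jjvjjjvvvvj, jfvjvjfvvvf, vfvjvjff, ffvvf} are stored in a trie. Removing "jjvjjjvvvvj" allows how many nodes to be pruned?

A node on "jjvjjjvvvvj"'s path can go only if nothing else ends at it or branches off below it.
The suffix "jjvvvvj" (7 nodes) is used only by "jjvjjjvvvvj"; the node for "jjvj" still has the child "f", so pruning stops there.
Nodes removed: 7

7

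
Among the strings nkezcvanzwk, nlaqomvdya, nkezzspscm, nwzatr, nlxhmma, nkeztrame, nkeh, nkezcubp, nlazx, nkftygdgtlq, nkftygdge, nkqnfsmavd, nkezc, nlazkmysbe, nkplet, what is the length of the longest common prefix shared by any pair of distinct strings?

8

The deepest shared node is where two words last agree before diverging.
"nkftygdge" and "nkftygdgtlq" agree on "nkftygdg" (8 characters) before diverging; nothing deeper is shared.
Longest shared-prefix length: 8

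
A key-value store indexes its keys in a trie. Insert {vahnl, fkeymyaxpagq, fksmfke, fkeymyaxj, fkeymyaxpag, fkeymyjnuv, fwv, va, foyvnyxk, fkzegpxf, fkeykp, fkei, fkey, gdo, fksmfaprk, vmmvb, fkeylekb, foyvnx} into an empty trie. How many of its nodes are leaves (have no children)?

15

Leaves are exactly the stored words that no other stored word extends.
Those words: "fkei", "fkeykp", "fkeylekb", "fkeymyaxj", "fkeymyaxpagq", "fkeymyjnuv", "fksmfaprk", "fksmfke", "fkzegpxf", "foyvnx", "foyvnyxk", "fwv", "gdo", "vahnl", "vmmvb"
Leaf count: 15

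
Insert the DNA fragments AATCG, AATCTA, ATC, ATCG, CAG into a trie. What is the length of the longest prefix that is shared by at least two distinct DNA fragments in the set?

4

Look for the deepest trie node that still has at least two words in its subtree.
e.g. "AATCG" and "AATCTA" share the prefix "AATC" of length 4; no pair shares a longer one.
Longest shared-prefix length: 4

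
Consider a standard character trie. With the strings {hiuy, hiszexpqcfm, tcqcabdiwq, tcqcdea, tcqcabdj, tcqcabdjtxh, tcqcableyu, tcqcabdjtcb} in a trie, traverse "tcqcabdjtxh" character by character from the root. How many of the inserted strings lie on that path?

2

Traverse "tcqcabdjtxh" character by character; count nodes along the way that are marked as word ends.
Prefixes of the query that are stored words: "tcqcabdj", "tcqcabdjtxh"
Count: 2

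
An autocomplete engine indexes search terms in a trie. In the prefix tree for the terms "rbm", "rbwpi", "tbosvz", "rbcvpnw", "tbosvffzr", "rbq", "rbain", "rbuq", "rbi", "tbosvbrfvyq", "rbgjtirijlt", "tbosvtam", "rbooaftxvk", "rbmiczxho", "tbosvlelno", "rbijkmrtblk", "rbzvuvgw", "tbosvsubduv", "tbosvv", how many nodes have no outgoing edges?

A leaf is a node with no children — equivalently, the end of a word that is not a proper prefix of any other stored word.
Those words: "rbain", "rbcvpnw", "rbgjtirijlt", "rbijkmrtblk", "rbmiczxho", "rbooaftxvk", "rbq", "rbuq", "rbwpi", "rbzvuvgw", "tbosvbrfvyq", "tbosvffzr", "tbosvlelno", "tbosvsubduv", "tbosvtam", "tbosvv", "tbosvz"
Leaf count: 17

17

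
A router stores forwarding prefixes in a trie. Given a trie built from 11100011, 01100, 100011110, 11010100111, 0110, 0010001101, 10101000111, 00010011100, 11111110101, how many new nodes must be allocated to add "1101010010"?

The longest prefix of "1101010010" already in the trie is "110101001" (length 9).
New nodes needed: |"1101010010"| − 9 = 10 − 9 = 1.

1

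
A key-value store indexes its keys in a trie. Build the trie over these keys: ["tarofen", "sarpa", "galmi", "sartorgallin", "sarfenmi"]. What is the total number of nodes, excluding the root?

31

Count nodes per top-level branch (shared prefixes stored once):
  'g'-branch (galmi): 5 nodes
  's'-branch (sarfenmi, sarpa, sartorgallin): 19 nodes
  't'-branch (tarofen): 7 nodes
Sum: 31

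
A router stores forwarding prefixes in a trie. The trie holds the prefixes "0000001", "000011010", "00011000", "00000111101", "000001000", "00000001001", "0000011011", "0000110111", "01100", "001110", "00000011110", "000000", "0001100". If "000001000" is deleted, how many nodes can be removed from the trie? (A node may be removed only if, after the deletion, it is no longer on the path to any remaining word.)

After clearing the end-marker at "000001000", prune upward until reaching a node still needed by another word.
The suffix "000" (3 nodes) is used only by "000001000"; the node for "000001" still has the child "1", so pruning stops there.
Nodes removed: 3

3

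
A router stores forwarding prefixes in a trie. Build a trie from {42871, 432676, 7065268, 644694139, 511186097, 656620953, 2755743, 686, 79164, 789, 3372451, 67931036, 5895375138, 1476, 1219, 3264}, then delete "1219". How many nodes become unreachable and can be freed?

After clearing the end-marker at "1219", prune upward until reaching a node still needed by another word.
The suffix "219" (3 nodes) is used only by "1219"; the node for "1" still has the child "4", so pruning stops there.
Nodes removed: 3

3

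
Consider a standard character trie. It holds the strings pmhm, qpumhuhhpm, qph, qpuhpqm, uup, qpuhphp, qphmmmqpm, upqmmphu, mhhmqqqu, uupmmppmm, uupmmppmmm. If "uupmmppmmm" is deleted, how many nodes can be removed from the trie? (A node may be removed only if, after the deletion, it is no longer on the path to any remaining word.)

A node on "uupmmppmmm"'s path can go only if nothing else ends at it or branches off below it.
The suffix "m" (1 node) is used only by "uupmmppmmm"; "uupmmppmm" is itself a stored word, so pruning stops there.
Nodes removed: 1

1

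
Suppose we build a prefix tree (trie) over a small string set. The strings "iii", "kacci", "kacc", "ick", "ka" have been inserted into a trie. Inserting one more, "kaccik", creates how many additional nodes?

1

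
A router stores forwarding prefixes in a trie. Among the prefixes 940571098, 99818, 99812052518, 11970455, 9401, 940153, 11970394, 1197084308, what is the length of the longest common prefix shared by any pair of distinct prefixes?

Look for the deepest trie node that still has at least two words in its subtree.
"11970394" and "11970455" agree on "11970" (5 characters) before diverging; nothing deeper is shared.
Longest shared-prefix length: 5

5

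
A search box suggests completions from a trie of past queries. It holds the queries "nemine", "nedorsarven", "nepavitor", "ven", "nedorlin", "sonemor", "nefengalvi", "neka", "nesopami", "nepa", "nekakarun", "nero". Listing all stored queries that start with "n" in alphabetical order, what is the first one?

Words with prefix "n", in lexicographic order: "nedorlin", "nedorsarven", "nefengalvi", "neka", "nekakarun", "nemine", "nepa", "nepavitor", "nero", "nesopami"
The 1st is nedorlin.

nedorlin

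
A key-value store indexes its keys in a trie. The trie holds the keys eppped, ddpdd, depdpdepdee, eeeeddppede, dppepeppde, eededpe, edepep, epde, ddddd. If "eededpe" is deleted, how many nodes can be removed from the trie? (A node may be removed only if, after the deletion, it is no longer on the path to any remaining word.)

5

After clearing the end-marker at "eededpe", prune upward until reaching a node still needed by another word.
The suffix "dedpe" (5 nodes) is used only by "eededpe"; the node for "ee" still has the child "e", so pruning stops there.
Nodes removed: 5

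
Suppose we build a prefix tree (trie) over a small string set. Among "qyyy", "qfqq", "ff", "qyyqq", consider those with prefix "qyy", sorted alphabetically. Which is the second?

Filter for "qyy…" and sort: "qyyqq", "qyyy"
The 2nd is qyyy.

qyyy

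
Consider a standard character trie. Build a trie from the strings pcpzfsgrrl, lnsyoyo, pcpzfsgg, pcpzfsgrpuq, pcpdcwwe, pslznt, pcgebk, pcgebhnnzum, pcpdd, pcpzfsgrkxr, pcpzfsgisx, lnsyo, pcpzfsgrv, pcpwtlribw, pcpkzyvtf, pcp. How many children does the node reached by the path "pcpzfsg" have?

Follow the path "pcpzfsg" to its node, then look at its outgoing edges.
Distinct next characters after "pcpzfsg": g, i, r.
That node has 3 child edges.

3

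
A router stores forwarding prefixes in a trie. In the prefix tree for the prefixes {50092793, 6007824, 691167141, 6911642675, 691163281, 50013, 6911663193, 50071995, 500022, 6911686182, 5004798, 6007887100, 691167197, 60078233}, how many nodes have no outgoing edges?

14

A leaf is a node with no children — equivalently, the end of a word that is not a proper prefix of any other stored word.
Those words: "500022", "50013", "5004798", "50071995", "50092793", "60078233", "6007824", "6007887100", "691163281", "6911642675", "6911663193", "691167141", "691167197", "6911686182"
Leaf count: 14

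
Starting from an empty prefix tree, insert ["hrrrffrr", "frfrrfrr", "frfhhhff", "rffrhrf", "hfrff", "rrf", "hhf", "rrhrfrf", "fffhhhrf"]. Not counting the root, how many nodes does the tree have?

48

Count nodes per top-level branch (shared prefixes stored once):
  'f'-branch (fffhhhrf, frfhhhff, frfrrfrr): 20 nodes
  'h'-branch (hfrff, hhf, hrrrffrr): 14 nodes
  'r'-branch (rffrhrf, rrf, rrhrfrf): 14 nodes
Sum: 48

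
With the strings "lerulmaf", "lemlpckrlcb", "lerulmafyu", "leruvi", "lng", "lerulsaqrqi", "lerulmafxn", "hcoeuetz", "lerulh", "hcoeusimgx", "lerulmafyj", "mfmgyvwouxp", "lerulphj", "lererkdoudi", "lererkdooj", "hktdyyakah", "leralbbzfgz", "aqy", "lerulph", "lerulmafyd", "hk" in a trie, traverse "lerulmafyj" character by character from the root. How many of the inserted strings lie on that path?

2

Check each prefix of "lerulmafyj" against the stored set — each match is an end-marker on the path.
Prefixes of the query that are stored words: "lerulmaf", "lerulmafyj"
Count: 2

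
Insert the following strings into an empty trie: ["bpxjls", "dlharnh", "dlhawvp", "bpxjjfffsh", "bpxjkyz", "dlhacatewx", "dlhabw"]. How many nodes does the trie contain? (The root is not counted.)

33

Trace insertions, counting only characters that open a new branch:
  "bpxjls" → 6 new (b, p, x, j, l, s)
  "dlharnh" → 7 new (d, l, h, a, r, n, h)
  "dlhawvp" → prefix "dlha" already present; 3 new (w, v, p)
  "bpxjjfffsh" → prefix "bpxj" already present; 6 new (j, f, f, f, s, h)
  "bpxjkyz" → prefix "bpxj" already present; 3 new (k, y, z)
  "dlhacatewx" → prefix "dlha" already present; 6 new (c, a, t, e, w, x)
  "dlhabw" → prefix "dlha" already present; 2 new (b, w)
Total nodes = 6 + 7 + 3 + 6 + 3 + 6 + 2 = 33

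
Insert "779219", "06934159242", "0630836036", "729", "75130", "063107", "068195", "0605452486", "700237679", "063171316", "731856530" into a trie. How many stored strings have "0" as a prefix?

Walk to "0"; the words in its subtree are exactly those with that prefix.
Words under "0": 0605452486, 0630836036, 063107, 063171316, 068195, 06934159242
Count: 6

6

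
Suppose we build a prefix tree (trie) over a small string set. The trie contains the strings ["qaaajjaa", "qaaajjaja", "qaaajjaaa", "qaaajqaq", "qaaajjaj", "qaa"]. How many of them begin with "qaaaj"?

5

Filter for entries beginning with "qaaaj":
Matches: "qaaajjaa", "qaaajjaaa", "qaaajjaj", "qaaajjaja", "qaaajqaq"
Count: 5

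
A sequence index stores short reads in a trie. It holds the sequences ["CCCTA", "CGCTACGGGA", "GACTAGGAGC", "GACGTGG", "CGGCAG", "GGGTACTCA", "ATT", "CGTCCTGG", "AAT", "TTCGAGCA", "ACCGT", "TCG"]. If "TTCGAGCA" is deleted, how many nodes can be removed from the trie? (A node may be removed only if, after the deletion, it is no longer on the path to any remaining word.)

7

After clearing the end-marker at "TTCGAGCA", prune upward until reaching a node still needed by another word.
The suffix "TCGAGCA" (7 nodes) is used only by "TTCGAGCA"; the node for "T" still has the child "C", so pruning stops there.
Nodes removed: 7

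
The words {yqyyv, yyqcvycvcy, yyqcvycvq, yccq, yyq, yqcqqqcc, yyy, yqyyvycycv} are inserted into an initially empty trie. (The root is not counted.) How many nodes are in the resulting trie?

Trie structure (* marks end of a word):
(root)
└─ y
   ├─ c
   │  └─ c
   │     └─ q *
   ├─ q
   │  ├─ c
   │  │  └─ q
   │  │     └─ q
   │  │        └─ q
   │  │           └─ c
   │  │              └─ c *
   │  └─ y
   │     └─ y
   │        └─ v *
   │           └─ y
   │              └─ c
   │                 └─ y
   │                    └─ c
   │                       └─ v *
   └─ y
      ├─ q *
      │  └─ c
      │     └─ v
      │        └─ y
      │           └─ c
      │              └─ v
      │                 ├─ c
      │                 │  └─ y *
      │                 └─ q *
      └─ y *
Counting every labelled node above: 30.

30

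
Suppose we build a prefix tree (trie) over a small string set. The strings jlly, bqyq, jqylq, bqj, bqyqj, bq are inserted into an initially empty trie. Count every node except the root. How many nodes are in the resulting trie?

Trace insertions, counting only characters that open a new branch:
  "jlly" → 4 new (j, l, l, y)
  "bqyq" → 4 new (b, q, y, q)
  "jqylq" → prefix "j" already present; 4 new (q, y, l, q)
  "bqj" → prefix "bq" already present; 1 new (j)
  "bqyqj" → prefix "bqyq" already present; 1 new (j)
  "bq" → prefix "bq" already present; 0 new (none)
Total nodes = 4 + 4 + 4 + 1 + 1 + 0 = 14

14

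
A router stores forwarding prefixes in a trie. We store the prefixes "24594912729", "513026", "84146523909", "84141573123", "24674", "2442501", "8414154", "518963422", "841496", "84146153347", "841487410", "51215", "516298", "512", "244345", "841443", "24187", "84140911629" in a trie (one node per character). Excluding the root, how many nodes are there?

Insert word by word; a character creates a node only if that edge doesn't already exist:
  "24594912729" → 11 new (2, 4, 5, 9, 4, 9, 1, 2, 7, 2, 9)
  "513026" → 6 new (5, 1, 3, 0, 2, 6)
  "84146523909" → 11 new (8, 4, 1, 4, 6, 5, 2, 3, 9, 0, 9)
  "84141573123" → prefix "8414" already present; 7 new (1, 5, 7, 3, 1, 2, 3)
  "24674" → prefix "24" already present; 3 new (6, 7, 4)
  "2442501" → prefix "24" already present; 5 new (4, 2, 5, 0, 1)
  "8414154" → prefix "841415" already present; 1 new (4)
  "518963422" → prefix "51" already present; 7 new (8, 9, 6, 3, 4, 2, 2)
  "841496" → prefix "8414" already present; 2 new (9, 6)
  "84146153347" → prefix "84146" already present; 6 new (1, 5, 3, 3, 4, 7)
  "841487410" → prefix "8414" already present; 5 new (8, 7, 4, 1, 0)
  "51215" → prefix "51" already present; 3 new (2, 1, 5)
  "516298" → prefix "51" already present; 4 new (6, 2, 9, 8)
  "512" → prefix "512" already present; 0 new (none)
  "244345" → prefix "244" already present; 3 new (3, 4, 5)
  "841443" → prefix "8414" already present; 2 new (4, 3)
  "24187" → prefix "24" already present; 3 new (1, 8, 7)
  "84140911629" → prefix "8414" already present; 7 new (0, 9, 1, 1, 6, 2, 9)
Total nodes = 11 + 6 + 11 + 7 + 3 + 5 + 1 + 7 + 2 + 6 + 5 + 3 + 4 + 0 + 3 + 2 + 3 + 7 = 86

86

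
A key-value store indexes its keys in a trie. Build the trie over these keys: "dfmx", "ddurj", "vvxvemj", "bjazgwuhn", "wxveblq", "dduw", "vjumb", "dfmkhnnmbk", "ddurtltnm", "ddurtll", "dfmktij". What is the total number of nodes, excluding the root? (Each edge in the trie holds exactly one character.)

52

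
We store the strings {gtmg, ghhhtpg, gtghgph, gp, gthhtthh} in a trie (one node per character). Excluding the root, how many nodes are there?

22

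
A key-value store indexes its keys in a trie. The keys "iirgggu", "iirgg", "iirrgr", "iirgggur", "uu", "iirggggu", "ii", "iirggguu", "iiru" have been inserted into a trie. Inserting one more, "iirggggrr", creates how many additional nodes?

2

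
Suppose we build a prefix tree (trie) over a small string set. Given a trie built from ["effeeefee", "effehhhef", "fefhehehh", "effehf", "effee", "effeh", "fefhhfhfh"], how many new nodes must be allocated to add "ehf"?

The longest prefix of "ehf" already in the trie is "e" (length 1).
New nodes needed: |"ehf"| − 1 = 3 − 1 = 2.

2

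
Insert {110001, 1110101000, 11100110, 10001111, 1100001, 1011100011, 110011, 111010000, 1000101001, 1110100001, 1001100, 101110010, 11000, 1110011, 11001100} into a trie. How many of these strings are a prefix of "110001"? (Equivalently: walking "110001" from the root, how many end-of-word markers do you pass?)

Walk "110001" from the root; an end-of-word marker is hit whenever a stored word is a prefix of "110001".
Prefixes of the query that are stored words: "11000", "110001"
Count: 2

2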